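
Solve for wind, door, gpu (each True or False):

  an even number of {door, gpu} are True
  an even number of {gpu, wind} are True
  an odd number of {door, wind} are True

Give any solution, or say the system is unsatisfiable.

No satisfying assignment exists.

Adding constraints 1, 2, 3 mod 2: every variable appears an even number of times on the left, so the left side is 0.
But the right sides sum to 1 (mod 2). 0 ≠ 1 — the system is inconsistent.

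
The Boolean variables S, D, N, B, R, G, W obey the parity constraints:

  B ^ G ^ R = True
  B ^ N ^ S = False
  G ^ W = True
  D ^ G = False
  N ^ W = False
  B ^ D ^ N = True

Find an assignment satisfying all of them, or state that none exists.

S = True, D = False, N = True, B = False, R = True, G = False, W = True

B ^ G ^ R = F ^ F ^ T = True ✓
B ^ N ^ S = F ^ T ^ T = False ✓
G ^ W = F ^ T = True ✓
D ^ G = F ^ F = False ✓
N ^ W = T ^ T = False ✓
B ^ D ^ N = F ^ F ^ T = True ✓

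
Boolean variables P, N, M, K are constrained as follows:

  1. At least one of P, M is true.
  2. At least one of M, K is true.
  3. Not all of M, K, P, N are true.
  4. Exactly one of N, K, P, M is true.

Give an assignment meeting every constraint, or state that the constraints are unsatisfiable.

P = False; N = False; M = True; K = False

  (1) {P, M}: 1 true — at least one ✓
  (2) {M, K}: 1 true — at least one ✓
  (3) {M, K, P, N}: 1/4 true — not all ✓
  (4) {N, K, P, M}: 1 true — exactly one ✓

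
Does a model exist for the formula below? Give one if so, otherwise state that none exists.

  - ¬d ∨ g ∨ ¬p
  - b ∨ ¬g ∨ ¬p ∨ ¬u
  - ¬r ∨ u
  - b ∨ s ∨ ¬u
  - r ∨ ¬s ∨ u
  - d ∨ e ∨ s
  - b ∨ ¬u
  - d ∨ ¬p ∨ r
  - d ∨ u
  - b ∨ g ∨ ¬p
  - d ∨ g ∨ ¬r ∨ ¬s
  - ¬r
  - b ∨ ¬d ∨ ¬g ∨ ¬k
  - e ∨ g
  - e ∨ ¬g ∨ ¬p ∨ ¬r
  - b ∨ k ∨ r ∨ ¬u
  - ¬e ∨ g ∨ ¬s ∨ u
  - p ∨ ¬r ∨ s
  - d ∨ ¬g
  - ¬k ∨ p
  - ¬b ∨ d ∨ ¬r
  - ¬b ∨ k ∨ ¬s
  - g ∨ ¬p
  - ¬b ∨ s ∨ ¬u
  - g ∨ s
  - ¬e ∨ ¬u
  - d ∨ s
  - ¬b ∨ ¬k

Unit clause (¬r) forces r = False.
Set u = False.
  then (r ∨ ¬s ∨ u) forces s = False.
  then (d ∨ u) forces d = True.
  then (g ∨ s) forces g = True.
Set e = False.
Set b = True.
  then (¬b ∨ ¬k) forces k = False.
Set p = False.
All clauses satisfied.

u = False, e = False, s = False, b = True, d = True, r = False, k = False, g = True, p = False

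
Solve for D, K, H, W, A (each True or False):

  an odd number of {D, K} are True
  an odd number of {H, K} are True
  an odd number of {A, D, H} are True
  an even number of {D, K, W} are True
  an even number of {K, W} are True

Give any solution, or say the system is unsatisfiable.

D: False, K: True, H: False, W: True, A: True

{D, K}: 1 true → odd ✓
{H, K}: 1 true → odd ✓
{A, D, H}: 1 true → odd ✓
{D, K, W}: 2 true → even ✓
{K, W}: 2 true → even ✓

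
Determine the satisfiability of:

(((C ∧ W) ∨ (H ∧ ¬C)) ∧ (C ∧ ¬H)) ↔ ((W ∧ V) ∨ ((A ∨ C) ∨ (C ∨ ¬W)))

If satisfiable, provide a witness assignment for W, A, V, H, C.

W = True; A = False; V = False; H = False; C = False

  (((C ∧ W) ∨ (H ∧ ¬C)) ∧ (C ∧ ¬H)) ↔ ((W ∧ V) ∨ ((A ∨ C) ∨ (C ∨ ¬W))) = True
    ((C ∧ W) ∨ (H ∧ ¬C)) ∧ (C ∧ ¬H) = False
      (C ∧ W) ∨ (H ∧ ¬C) = False
        C ∧ W = False
        H ∧ ¬C = False
          ¬C = True
      C ∧ ¬H = False
        ¬H = True
    (W ∧ V) ∨ ((A ∨ C) ∨ (C ∨ ¬W)) = False
      W ∧ V = False
      (A ∨ C) ∨ (C ∨ ¬W) = False
        A ∨ C = False
        C ∨ ¬W = False
          ¬W = False
The formula evaluates to True.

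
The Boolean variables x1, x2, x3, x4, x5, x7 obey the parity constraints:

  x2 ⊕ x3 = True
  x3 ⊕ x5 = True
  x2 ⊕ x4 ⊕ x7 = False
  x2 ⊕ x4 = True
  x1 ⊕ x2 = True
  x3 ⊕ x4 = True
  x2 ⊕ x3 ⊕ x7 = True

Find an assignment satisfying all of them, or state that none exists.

Unsatisfiable

Adding constraints 1, 4, 6 mod 2: every variable appears an even number of times on the left, so the left side is 0.
But the right sides sum to 1 (mod 2). 0 ≠ 1 — the system is inconsistent.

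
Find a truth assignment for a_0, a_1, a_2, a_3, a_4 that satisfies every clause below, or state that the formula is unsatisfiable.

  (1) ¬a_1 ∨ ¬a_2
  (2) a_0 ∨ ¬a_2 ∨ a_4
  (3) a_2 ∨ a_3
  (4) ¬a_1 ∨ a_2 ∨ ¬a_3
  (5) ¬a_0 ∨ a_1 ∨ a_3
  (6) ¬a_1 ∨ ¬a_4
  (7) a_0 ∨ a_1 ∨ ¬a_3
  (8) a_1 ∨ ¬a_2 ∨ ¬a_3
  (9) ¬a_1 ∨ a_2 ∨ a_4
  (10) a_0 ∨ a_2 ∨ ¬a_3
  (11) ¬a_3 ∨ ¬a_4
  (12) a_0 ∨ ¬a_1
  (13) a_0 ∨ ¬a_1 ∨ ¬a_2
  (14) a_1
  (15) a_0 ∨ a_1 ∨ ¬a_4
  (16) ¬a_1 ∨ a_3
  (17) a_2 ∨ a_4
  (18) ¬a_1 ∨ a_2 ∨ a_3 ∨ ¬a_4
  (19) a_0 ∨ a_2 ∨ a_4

Unsatisfiable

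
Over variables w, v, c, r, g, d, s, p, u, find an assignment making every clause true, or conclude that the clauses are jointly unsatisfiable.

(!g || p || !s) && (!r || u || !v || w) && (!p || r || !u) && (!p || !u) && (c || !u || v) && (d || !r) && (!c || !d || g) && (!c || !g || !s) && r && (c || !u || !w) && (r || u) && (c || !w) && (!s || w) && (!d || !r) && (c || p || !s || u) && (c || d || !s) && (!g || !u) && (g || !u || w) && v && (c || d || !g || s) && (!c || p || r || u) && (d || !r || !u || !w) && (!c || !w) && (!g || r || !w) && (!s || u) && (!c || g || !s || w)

Case r = True:
  (d || !r) forces d = True.
  Clause (!d || !r) is falsified — contradiction.
Case r = False:
  Clause (r) is falsified — contradiction.
Both cases fail, so the formula is unsatisfiable.

The formula is unsatisfiable.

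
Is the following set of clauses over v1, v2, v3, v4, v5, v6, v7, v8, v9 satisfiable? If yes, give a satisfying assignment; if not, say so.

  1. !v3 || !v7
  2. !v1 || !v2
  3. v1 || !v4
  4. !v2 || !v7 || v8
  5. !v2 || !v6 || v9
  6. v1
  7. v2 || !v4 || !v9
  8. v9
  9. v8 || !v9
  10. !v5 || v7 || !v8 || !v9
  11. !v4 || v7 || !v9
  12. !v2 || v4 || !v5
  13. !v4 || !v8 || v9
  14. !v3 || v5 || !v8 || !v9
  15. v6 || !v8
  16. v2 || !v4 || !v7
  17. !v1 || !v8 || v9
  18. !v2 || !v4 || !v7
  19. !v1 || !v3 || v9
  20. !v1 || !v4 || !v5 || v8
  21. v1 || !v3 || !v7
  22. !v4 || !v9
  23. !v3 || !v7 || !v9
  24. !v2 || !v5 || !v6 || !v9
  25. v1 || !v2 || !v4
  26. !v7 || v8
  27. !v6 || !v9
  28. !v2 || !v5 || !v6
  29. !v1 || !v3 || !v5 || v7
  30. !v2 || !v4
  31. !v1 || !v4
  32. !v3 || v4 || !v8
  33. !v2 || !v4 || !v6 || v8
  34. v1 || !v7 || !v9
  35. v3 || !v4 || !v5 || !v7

Unsatisfiable — no assignment works.

Case v1 = True:
  (!v1 || !v2) forces v2 = False.
  (v9) forces v9 = True.
  (v2 || !v4 || !v9) forces v4 = False.
  (v8 || !v9) forces v8 = True.
  (v6 || !v8) forces v6 = True.
  Clause (!v6 || !v9) is falsified — contradiction.
Case v1 = False:
  Clause (v1) is falsified — contradiction.
Both cases fail, so the formula is unsatisfiable.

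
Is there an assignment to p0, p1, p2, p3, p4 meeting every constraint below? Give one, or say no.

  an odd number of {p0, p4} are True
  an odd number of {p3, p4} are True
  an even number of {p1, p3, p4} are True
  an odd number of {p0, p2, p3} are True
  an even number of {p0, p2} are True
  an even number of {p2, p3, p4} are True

p0 = True; p1 = True; p2 = True; p3 = True; p4 = False

{p0, p4}: 1 true → odd ✓
{p3, p4}: 1 true → odd ✓
{p1, p3, p4}: 2 true → even ✓
{p0, p2, p3}: 3 true → odd ✓
{p0, p2}: 2 true → even ✓
{p2, p3, p4}: 2 true → even ✓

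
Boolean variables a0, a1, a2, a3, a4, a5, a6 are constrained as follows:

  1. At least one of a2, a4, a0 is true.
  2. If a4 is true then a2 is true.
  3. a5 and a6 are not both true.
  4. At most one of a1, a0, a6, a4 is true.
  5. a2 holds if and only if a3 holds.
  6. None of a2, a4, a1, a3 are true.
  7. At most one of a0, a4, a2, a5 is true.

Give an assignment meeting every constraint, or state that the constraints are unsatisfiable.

a0: True; a1: False; a2: False; a3: False; a4: False; a5: False; a6: False

  (1) {a2, a4, a0}: 1 true — at least one ✓
  (2) a4=F ⇒ a2: vacuous ✓
  (3) a5=F, a6=F — not both ✓
  (4) {a1, a0, a6, a4}: 1 true — at most one ✓
  (5) a2=F, a3=F — same ✓
  (6) {a2, a4, a1, a3}: 0 true — none ✓
  (7) {a0, a4, a2, a5}: 1 true — at most one ✓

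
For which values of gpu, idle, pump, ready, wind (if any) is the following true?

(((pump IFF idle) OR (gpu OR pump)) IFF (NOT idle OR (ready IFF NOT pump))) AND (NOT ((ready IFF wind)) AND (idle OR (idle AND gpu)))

gpu = True, idle = True, pump = True, ready = False, wind = True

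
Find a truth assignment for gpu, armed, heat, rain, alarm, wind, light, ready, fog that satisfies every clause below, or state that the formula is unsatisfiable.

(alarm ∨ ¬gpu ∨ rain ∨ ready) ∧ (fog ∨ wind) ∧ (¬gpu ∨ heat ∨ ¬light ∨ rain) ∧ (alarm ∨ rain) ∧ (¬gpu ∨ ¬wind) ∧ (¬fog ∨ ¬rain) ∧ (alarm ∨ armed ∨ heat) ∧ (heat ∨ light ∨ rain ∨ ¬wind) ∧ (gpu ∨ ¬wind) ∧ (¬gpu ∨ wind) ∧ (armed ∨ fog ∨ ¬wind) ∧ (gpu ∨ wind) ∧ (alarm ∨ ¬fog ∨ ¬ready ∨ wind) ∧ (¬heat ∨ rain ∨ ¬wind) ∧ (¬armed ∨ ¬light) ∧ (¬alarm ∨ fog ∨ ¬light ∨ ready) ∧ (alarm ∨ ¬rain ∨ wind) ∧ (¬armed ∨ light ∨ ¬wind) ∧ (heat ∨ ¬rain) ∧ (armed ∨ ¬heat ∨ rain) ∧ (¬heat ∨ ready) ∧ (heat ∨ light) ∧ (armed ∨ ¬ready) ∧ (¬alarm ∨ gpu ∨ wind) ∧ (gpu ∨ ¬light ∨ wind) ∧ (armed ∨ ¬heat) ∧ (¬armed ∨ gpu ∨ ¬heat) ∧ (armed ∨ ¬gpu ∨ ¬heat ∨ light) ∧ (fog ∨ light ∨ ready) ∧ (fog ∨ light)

Case gpu = True:
  (¬gpu ∨ ¬wind) forces wind = False.
  Clause (¬gpu ∨ wind) is falsified — contradiction.
Case gpu = False:
  (gpu ∨ ¬wind) forces wind = False.
  Clause (gpu ∨ wind) is falsified — contradiction.
Both cases fail, so the formula is unsatisfiable.

The formula is unsatisfiable.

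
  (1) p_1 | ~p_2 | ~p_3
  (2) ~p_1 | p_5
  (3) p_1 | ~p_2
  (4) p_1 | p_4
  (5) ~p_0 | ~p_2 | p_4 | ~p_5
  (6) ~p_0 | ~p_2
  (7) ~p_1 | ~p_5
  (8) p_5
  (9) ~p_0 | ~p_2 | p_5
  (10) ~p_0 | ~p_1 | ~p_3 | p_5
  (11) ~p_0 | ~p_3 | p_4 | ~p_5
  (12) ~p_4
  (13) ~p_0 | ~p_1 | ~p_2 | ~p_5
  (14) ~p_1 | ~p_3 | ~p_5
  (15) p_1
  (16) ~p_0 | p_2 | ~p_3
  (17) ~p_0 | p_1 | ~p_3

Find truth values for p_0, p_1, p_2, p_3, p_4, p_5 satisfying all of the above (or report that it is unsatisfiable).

No satisfying assignment exists.

Case p_1 = True:
  (~p_1 | p_5) forces p_5 = True.
  Clause (~p_1 | ~p_5) is falsified — contradiction.
Case p_1 = False:
  Clause (p_1) is falsified — contradiction.
Both cases fail, so the formula is unsatisfiable.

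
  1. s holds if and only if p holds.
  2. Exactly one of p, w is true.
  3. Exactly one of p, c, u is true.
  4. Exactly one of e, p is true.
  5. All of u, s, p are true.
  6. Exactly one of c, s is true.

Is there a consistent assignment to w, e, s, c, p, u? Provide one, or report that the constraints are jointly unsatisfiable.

No satisfying assignment exists.

Case u = True:
  (3) with u=T forces p = False.
  Constraint (5) is violated (p=F) — contradiction.
Case u = False:
  Constraint (5) is violated (u=F) — contradiction.
Both cases fail — unsatisfiable.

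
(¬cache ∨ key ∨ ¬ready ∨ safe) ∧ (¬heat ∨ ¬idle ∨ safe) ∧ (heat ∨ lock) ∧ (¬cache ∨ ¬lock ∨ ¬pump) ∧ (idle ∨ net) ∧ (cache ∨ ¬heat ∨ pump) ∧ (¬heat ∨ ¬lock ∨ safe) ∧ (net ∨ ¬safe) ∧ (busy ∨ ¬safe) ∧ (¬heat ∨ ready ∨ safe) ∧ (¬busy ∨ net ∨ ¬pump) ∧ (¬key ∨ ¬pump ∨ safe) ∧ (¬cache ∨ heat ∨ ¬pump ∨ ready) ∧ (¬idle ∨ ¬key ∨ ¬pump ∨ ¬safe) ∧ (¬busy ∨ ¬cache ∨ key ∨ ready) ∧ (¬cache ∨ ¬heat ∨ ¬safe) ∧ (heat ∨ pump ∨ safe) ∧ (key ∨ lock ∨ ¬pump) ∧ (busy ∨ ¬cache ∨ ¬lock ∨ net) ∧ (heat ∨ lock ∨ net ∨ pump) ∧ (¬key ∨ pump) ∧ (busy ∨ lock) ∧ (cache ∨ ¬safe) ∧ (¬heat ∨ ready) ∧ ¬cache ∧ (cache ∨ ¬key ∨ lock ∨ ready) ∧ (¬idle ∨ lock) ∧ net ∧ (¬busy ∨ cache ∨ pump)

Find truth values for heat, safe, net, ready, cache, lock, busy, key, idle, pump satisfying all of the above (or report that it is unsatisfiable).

Unit clause (¬cache) forces cache = False.
Unit clause (net) forces net = True.
In (cache ∨ ¬safe) only ¬safe is left, so safe = False.
Set heat = False.
  then (heat ∨ lock) forces lock = True.
  then (heat ∨ pump ∨ safe) forces pump = True.
  then (¬key ∨ ¬pump ∨ safe) forces key = False.
Set ready = True.
Set busy = False.
Set idle = False.
All clauses satisfied.

heat: False; safe: False; net: True; ready: True; cache: False; lock: True; busy: False; key: False; idle: False; pump: True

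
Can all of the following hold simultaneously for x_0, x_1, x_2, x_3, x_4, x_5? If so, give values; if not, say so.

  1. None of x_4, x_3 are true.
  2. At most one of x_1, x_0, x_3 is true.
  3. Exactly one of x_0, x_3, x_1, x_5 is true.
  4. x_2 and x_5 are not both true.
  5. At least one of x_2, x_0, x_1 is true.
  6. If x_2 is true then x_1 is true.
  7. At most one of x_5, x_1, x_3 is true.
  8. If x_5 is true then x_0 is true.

x_0 = False, x_1 = True, x_2 = True, x_3 = False, x_4 = False, x_5 = False

  (1) {x_4, x_3}: 0 true — none ✓
  (2) {x_1, x_0, x_3}: 1 true — at most one ✓
  (3) {x_0, x_3, x_1, x_5}: 1 true — exactly one ✓
  (4) x_2=T, x_5=F — not both ✓
  (5) {x_2, x_0, x_1}: 2 true — at least one ✓
  (6) x_2=T ⇒ x_1: T ✓
  (7) {x_5, x_1, x_3}: 1 true — at most one ✓
  (8) x_5=F ⇒ x_0: vacuous ✓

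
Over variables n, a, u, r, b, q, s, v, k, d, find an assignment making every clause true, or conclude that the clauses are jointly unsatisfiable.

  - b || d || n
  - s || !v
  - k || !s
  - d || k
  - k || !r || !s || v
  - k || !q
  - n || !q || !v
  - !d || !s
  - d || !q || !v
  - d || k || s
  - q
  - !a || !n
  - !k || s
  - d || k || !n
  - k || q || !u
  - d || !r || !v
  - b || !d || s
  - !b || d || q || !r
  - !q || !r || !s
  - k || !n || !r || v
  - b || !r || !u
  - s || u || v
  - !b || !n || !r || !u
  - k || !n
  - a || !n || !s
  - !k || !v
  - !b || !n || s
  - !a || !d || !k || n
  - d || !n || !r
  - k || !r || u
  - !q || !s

Case q = True:
  (k || !q) forces k = True.
  (!k || s) forces s = True.
  Clause (!q || !s) is falsified — contradiction.
Case q = False:
  Clause (q) is falsified — contradiction.
Both cases fail, so the formula is unsatisfiable.

UNSATISFIABLE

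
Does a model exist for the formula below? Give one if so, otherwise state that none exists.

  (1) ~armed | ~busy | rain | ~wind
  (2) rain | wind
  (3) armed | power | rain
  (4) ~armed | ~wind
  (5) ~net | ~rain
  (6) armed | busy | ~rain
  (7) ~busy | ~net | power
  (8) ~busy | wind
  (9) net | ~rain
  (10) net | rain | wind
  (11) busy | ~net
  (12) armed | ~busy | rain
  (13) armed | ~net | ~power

net = False; wind = True; rain = False; power = True; armed = False; busy = False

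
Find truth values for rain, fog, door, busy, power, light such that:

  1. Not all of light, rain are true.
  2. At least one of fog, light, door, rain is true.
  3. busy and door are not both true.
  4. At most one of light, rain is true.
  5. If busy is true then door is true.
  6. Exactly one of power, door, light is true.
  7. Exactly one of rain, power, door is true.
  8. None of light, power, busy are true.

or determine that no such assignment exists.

rain=F; fog=T; door=T; busy=F; power=F; light=F

  (1) {light, rain}: 0/2 true — not all ✓
  (2) {fog, light, door, rain}: 2 true — at least one ✓
  (3) busy=F, door=T — not both ✓
  (4) {light, rain}: 0 true — at most one ✓
  (5) busy=F ⇒ door: vacuous ✓
  (6) {power, door, light}: 1 true — exactly one ✓
  (7) {rain, power, door}: 1 true — exactly one ✓
  (8) {light, power, busy}: 0 true — none ✓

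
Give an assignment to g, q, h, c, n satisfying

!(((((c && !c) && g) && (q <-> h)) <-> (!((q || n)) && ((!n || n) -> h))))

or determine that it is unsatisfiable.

g = False, q = False, h = True, c = True, n = False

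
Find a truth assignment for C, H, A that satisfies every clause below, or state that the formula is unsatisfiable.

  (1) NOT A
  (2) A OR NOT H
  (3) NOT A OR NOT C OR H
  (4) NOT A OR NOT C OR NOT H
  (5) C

Unit clause (NOT A) forces A = False.
In (A OR NOT H) only NOT H is left, so H = False.
Unit clause (C) forces C = True.
Check each clause:
  (NOT A): NOT A holds.
  (A OR NOT H): NOT H holds.
  (NOT A OR NOT C OR H): NOT A holds.
  (NOT A OR NOT C OR NOT H): NOT A holds.
  (C): C holds.
All clauses satisfied.

C = True, H = False, A = False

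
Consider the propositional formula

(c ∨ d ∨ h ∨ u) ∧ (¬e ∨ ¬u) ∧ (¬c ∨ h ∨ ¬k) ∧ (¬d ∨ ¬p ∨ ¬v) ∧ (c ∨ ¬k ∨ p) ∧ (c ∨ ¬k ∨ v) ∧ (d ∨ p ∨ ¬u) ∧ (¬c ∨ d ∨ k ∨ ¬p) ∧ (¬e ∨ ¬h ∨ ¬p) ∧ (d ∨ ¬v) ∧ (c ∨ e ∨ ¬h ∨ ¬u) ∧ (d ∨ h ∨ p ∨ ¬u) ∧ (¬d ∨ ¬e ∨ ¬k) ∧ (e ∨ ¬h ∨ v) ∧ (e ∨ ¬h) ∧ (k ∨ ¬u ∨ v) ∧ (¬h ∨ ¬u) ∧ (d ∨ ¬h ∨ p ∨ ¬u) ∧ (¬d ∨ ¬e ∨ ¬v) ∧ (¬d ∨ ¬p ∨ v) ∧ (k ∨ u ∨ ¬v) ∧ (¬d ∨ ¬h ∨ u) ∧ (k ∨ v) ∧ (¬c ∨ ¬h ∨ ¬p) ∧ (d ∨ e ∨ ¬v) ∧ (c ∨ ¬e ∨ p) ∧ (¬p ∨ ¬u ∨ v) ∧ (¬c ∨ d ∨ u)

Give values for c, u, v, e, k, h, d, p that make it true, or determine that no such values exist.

Set c = False.
Set u = True.
  then (¬e ∨ ¬u) forces e = False.
  then (c ∨ e ∨ ¬h ∨ ¬u) forces h = False.
Set v = True.
  then (d ∨ ¬v) forces d = True.
  then (¬d ∨ ¬p ∨ ¬v) forces p = False.
  then (c ∨ ¬k ∨ p) forces k = False.
All clauses satisfied.

c = False, u = True, v = True, e = False, k = False, h = False, d = True, p = False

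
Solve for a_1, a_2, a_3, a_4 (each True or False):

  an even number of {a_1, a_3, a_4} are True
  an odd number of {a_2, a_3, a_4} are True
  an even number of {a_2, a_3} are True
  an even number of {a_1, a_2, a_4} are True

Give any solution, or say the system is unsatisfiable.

a_1 = False, a_2 = True, a_3 = True, a_4 = True

{a_1, a_3, a_4}: 2 true → even ✓
{a_2, a_3, a_4}: 3 true → odd ✓
{a_2, a_3}: 2 true → even ✓
{a_1, a_2, a_4}: 2 true → even ✓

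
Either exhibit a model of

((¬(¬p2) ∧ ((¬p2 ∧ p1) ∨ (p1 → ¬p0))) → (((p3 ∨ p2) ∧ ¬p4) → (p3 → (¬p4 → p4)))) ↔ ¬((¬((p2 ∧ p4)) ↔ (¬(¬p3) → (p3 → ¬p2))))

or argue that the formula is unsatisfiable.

p0: False, p1: False, p2: True, p3: False, p4: True

  ((¬(¬p2) ∧ ((¬p2 ∧ p1) ∨ (p1 → ¬p0))) → (((p3 ∨ p2) ∧ ¬p4) → (p3 → (¬p4 → p4)))) ↔ ¬((¬((p2 ∧ p4)) ↔ (¬(¬p3) → (p3 → ¬p2)))) = True
    (¬(¬p2) ∧ ((¬p2 ∧ p1) ∨ (p1 → ¬p0))) → (((p3 ∨ p2) ∧ ¬p4) → (p3 → (¬p4 → p4))) = True
      ¬(¬p2) ∧ ((¬p2 ∧ p1) ∨ (p1 → ¬p0)) = True
        ¬(¬p2) = True
          ¬p2 = False
        (¬p2 ∧ p1) ∨ (p1 → ¬p0) = True
          ¬p2 ∧ p1 = False
            ¬p2 = False
          p1 → ¬p0 = True
            ¬p0 = True
      ((p3 ∨ p2) ∧ ¬p4) → (p3 → (¬p4 → p4)) = True
        (p3 ∨ p2) ∧ ¬p4 = False
          p3 ∨ p2 = True
          ¬p4 = False
        p3 → (¬p4 → p4) = True
          ¬p4 → p4 = True
            ¬p4 = False
    ¬((¬((p2 ∧ p4)) ↔ (¬(¬p3) → (p3 → ¬p2)))) = True
      ¬((p2 ∧ p4)) ↔ (¬(¬p3) → (p3 → ¬p2)) = False
        ¬((p2 ∧ p4)) = False
          p2 ∧ p4 = True
        ¬(¬p3) → (p3 → ¬p2) = True
          ¬(¬p3) = False
            ¬p3 = True
          p3 → ¬p2 = True
            ¬p2 = False
The formula evaluates to True.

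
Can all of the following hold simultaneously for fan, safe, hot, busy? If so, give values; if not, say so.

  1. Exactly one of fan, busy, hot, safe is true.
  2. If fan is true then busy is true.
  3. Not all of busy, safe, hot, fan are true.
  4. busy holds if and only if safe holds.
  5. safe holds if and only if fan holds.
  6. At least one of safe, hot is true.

fan=F, safe=F, hot=T, busy=F

  (1) {fan, busy, hot, safe}: 1 true — exactly one ✓
  (2) fan=F ⇒ busy: vacuous ✓
  (3) {busy, safe, hot, fan}: 1/4 true — not all ✓
  (4) busy=F, safe=F — same ✓
  (5) safe=F, fan=F — same ✓
  (6) {safe, hot}: 1 true — at least one ✓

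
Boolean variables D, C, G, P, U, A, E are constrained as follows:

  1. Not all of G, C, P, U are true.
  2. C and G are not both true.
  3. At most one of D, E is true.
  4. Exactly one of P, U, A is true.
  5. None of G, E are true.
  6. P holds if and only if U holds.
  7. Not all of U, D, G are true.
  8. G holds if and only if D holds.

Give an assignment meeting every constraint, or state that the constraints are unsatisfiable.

D=F; C=F; G=F; P=F; U=F; A=T; E=F

  (1) {G, C, P, U}: 0/4 true — not all ✓
  (2) C=F, G=F — not both ✓
  (3) {D, E}: 0 true — at most one ✓
  (4) {P, U, A}: 1 true — exactly one ✓
  (5) {G, E}: 0 true — none ✓
  (6) P=F, U=F — same ✓
  (7) {U, D, G}: 0/3 true — not all ✓
  (8) G=F, D=F — same ✓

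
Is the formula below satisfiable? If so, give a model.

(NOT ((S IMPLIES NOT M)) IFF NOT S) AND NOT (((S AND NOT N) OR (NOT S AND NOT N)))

N = True, M = False, S = True

  NOT ((S IMPLIES NOT M)) IFF NOT S = True
    NOT ((S IMPLIES NOT M)) = False
      S IMPLIES NOT M = True
        NOT M = True
    NOT S = False
  NOT (((S AND NOT N) OR (NOT S AND NOT N))) = True
    (S AND NOT N) OR (NOT S AND NOT N) = False
      S AND NOT N = False
        NOT N = False
      NOT S AND NOT N = False
        NOT S = False
        NOT N = False
Both conjuncts True, so the formula holds.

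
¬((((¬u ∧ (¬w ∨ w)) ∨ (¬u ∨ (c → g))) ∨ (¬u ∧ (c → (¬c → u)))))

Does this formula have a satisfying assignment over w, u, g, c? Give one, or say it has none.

w = True, u = True, g = False, c = True

  ¬((((¬u ∧ (¬w ∨ w)) ∨ (¬u ∨ (c → g))) ∨ (¬u ∧ (c → (¬c → u))))) = True
    ((¬u ∧ (¬w ∨ w)) ∨ (¬u ∨ (c → g))) ∨ (¬u ∧ (c → (¬c → u))) = False
      (¬u ∧ (¬w ∨ w)) ∨ (¬u ∨ (c → g)) = False
        ¬u ∧ (¬w ∨ w) = False
          ¬u = False
          ¬w ∨ w = True
            ¬w = False
        ¬u ∨ (c → g) = False
          ¬u = False
          c → g = False
      ¬u ∧ (c → (¬c → u)) = False
        ¬u = False
        c → (¬c → u) = True
          ¬c → u = True
            ¬c = False
The formula evaluates to True.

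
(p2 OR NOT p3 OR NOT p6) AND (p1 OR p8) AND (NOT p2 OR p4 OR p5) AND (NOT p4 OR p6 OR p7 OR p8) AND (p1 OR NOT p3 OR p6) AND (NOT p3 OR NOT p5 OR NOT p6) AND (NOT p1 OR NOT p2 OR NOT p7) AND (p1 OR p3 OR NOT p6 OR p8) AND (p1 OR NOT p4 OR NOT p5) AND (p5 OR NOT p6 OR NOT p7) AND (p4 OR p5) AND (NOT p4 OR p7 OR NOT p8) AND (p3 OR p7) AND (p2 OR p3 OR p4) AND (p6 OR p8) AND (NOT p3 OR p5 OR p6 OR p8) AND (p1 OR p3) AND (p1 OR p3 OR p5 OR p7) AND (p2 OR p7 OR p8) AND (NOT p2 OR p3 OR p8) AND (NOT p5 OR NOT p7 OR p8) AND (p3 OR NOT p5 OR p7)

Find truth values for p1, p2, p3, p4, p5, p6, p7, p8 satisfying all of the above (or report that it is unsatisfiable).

p1=T, p2=F, p3=T, p4=F, p5=T, p6=F, p7=T, p8=T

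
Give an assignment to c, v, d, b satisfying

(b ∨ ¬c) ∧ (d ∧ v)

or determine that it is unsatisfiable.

c = False; v = True; d = True; b = False

  b ∨ ¬c = True
    ¬c = True
  d ∧ v = True
Both conjuncts True, so the formula holds.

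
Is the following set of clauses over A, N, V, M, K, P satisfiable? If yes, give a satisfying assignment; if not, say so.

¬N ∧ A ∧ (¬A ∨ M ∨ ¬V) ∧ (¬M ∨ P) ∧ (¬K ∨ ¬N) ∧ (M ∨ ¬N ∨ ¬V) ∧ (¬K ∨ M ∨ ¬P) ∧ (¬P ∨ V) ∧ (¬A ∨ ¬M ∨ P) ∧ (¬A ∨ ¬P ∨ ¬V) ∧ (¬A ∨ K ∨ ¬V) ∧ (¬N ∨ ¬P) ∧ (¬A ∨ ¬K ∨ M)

A=T, N=F, V=F, M=F, K=F, P=F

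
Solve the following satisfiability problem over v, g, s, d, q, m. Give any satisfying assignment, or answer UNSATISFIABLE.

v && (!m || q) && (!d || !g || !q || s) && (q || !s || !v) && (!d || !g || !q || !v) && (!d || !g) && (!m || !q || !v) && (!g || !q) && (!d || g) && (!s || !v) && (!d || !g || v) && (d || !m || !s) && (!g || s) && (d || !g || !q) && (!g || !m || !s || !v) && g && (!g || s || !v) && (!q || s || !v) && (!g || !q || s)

UNSATISFIABLE

Case v = True:
  (!s || !v) forces s = False.
  (!g || s) forces g = False.
  Clause (g) is falsified — contradiction.
Case v = False:
  Clause (v) is falsified — contradiction.
Both cases fail, so the formula is unsatisfiable.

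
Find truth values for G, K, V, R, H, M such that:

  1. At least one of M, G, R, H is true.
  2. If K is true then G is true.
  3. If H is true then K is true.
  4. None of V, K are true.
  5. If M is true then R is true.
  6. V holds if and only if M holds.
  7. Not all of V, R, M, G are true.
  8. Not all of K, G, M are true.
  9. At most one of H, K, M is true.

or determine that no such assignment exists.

G = True; K = False; V = False; R = True; H = False; M = False

  (1) {M, G, R, H}: 2 true — at least one ✓
  (2) K=F ⇒ G: vacuous ✓
  (3) H=F ⇒ K: vacuous ✓
  (4) {V, K}: 0 true — none ✓
  (5) M=F ⇒ R: vacuous ✓
  (6) V=F, M=F — same ✓
  (7) {V, R, M, G}: 2/4 true — not all ✓
  (8) {K, G, M}: 1/3 true — not all ✓
  (9) {H, K, M}: 0 true — at most one ✓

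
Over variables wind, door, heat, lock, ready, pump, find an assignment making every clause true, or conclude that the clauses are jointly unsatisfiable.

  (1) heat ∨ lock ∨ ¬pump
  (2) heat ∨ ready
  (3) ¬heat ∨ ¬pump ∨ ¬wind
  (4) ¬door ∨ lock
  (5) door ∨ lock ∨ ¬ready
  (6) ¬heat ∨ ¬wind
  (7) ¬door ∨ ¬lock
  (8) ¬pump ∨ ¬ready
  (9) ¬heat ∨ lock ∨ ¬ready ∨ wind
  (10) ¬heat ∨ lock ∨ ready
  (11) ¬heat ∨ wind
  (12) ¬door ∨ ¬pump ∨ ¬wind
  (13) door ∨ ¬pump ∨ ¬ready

wind=T, door=F, heat=F, lock=T, ready=T, pump=F

Set wind = True.
  then (¬heat ∨ ¬wind) forces heat = False.
  then (heat ∨ ready) forces ready = True.
  then (¬pump ∨ ¬ready) forces pump = False.
Try door = True:
  (¬door ∨ lock) forces lock = True.
  clause (¬door ∨ ¬lock) is falsified — backtrack.
So door = False.
  then (door ∨ lock ∨ ¬ready) forces lock = True.
All clauses satisfied.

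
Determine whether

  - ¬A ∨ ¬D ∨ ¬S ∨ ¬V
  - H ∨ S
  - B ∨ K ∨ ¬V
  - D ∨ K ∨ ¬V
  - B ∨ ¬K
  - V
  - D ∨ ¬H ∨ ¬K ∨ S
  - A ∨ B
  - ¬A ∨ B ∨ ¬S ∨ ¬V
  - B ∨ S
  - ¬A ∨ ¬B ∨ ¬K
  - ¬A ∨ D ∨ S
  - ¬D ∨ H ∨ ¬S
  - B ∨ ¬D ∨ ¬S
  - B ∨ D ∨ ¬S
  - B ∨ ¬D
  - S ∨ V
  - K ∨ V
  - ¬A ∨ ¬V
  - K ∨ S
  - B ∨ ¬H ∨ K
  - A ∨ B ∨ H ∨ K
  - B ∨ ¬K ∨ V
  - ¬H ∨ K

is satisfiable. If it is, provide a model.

V: True, A: False, K: True, D: False, B: True, H: True, S: True

Unit clause (V) forces V = True.
In (¬A ∨ ¬V) only ¬A is left, so A = False.
In (A ∨ B) only B is left, so B = True.
Try K = False:
  (D ∨ K ∨ ¬V) forces D = True.
  (K ∨ S) forces S = True.
  (¬D ∨ H ∨ ¬S) forces H = True.
  clause (¬H ∨ K) is falsified — backtrack.
So K = True.
Set D = False.
Set H = True.
  then (D ∨ ¬H ∨ ¬K ∨ S) forces S = True.
All clauses satisfied.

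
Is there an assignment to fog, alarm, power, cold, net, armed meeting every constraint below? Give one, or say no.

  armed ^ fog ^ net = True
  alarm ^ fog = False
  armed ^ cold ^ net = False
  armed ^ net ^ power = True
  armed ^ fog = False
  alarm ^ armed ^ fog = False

fog = False; alarm = False; power = False; cold = True; net = True; armed = False

armed ^ fog ^ net = F ^ F ^ T = True ✓
alarm ^ fog = F ^ F = False ✓
armed ^ cold ^ net = F ^ T ^ T = False ✓
armed ^ net ^ power = F ^ T ^ F = True ✓
armed ^ fog = F ^ F = False ✓
alarm ^ armed ^ fog = F ^ F ^ F = False ✓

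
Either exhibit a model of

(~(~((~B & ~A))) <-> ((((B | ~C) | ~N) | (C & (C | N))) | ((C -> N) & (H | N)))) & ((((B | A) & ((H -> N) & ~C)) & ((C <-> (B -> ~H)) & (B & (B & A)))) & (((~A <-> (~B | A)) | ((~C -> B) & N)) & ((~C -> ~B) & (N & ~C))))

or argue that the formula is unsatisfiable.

Unsatisfiable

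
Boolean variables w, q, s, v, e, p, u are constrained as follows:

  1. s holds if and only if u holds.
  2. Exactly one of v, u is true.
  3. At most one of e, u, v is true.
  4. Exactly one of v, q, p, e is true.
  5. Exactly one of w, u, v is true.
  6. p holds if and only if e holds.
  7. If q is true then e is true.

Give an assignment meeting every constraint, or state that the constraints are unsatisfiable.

w: False, q: False, s: False, v: True, e: False, p: False, u: False

  (1) s=F, u=F — same ✓
  (2) {v, u}: 1 true — exactly one ✓
  (3) {e, u, v}: 1 true — at most one ✓
  (4) {v, q, p, e}: 1 true — exactly one ✓
  (5) {w, u, v}: 1 true — exactly one ✓
  (6) p=F, e=F — same ✓
  (7) q=F ⇒ e: vacuous ✓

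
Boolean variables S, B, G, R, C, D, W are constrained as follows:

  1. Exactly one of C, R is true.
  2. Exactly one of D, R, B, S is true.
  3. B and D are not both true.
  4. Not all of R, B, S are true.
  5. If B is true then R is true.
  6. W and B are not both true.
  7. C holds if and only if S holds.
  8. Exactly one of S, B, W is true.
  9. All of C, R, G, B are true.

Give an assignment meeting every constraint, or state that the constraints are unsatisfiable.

Case R = True:
  (1) with R=T forces C = False.
  Constraint (9) is violated (C=F) — contradiction.
Case R = False:
  Constraint (9) is violated (R=F) — contradiction.
Both cases fail — unsatisfiable.

The formula is unsatisfiable.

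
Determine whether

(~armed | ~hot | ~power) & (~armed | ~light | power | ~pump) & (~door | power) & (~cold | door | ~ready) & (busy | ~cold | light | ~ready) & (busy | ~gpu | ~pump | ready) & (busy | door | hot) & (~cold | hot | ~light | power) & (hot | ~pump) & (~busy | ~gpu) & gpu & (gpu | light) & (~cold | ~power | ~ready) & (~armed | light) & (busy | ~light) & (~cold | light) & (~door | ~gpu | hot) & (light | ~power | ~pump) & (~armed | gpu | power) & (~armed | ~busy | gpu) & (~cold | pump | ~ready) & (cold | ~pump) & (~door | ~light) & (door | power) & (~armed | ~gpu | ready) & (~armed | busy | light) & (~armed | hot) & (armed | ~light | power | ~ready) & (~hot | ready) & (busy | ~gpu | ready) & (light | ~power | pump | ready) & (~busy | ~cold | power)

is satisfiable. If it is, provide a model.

pump = False, light = False, busy = False, gpu = True, armed = False, power = True, hot = True, ready = True, door = False, cold = False

Unit clause (gpu) forces gpu = True.
In (~busy | ~gpu) only ~busy is left, so busy = False.
In (busy | ~light) only ~light is left, so light = False.
In (~cold | light) only ~cold is left, so cold = False.
In (cold | ~pump) only ~pump is left, so pump = False.
In (~armed | busy | light) only ~armed is left, so armed = False.
In (busy | ~gpu | ready) only ready is left, so ready = True.
Try power = False:
  (~door | power) forces door = False.
  clause (door | power) is falsified — backtrack.
So power = True.
Set hot = True.
Set door = False.
All clauses satisfied.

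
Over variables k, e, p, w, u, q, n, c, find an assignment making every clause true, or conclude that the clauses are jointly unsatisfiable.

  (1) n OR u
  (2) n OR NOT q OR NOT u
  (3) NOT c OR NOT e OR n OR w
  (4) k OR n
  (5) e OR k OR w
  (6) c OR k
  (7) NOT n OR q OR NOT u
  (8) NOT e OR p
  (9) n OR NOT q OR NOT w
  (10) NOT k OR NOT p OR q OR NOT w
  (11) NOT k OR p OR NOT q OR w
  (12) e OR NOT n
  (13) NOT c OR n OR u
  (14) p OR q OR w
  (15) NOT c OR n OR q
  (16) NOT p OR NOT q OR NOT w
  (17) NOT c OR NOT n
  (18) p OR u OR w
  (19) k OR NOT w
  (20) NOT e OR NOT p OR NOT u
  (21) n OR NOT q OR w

k: True, e: True, p: True, w: False, u: False, q: False, n: True, c: False

Set k = True.
Set e = True.
  then (NOT e OR p) forces p = True.
  then (NOT e OR NOT p OR NOT u) forces u = False.
  then (n OR u) forces n = True.
  then (NOT c OR NOT n) forces c = False.
Set w = False.
Set q = False.
All clauses satisfied.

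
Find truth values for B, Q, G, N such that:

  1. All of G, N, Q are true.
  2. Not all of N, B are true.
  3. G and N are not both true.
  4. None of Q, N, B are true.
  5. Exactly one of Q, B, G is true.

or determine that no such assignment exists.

Case Q = True:
  Constraint (4) is violated (Q=T) — contradiction.
Case Q = False:
  Constraint (1) is violated (Q=F) — contradiction.
Both cases fail — unsatisfiable.

Unsatisfiable — no assignment works.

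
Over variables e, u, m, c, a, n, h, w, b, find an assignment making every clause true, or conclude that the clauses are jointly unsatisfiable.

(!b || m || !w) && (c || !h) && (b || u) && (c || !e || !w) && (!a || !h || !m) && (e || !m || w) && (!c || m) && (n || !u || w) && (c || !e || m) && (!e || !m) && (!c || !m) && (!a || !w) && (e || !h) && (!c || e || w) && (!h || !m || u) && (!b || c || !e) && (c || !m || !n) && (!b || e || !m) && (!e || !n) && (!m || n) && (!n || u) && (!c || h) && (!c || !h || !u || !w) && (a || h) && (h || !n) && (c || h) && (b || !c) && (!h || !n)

Case c = True:
  (!c || m) forces m = True.
  Clause (!c || !m) is falsified — contradiction.
Case c = False:
  (c || !h) forces h = False.
  Clause (c || h) is falsified — contradiction.
Both cases fail, so the formula is unsatisfiable.

Unsatisfiable — no assignment works.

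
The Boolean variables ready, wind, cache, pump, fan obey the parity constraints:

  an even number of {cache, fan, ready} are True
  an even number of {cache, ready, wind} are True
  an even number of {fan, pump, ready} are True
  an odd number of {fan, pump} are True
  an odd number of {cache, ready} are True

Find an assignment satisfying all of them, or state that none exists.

ready=T, wind=T, cache=F, pump=F, fan=T

{cache, fan, ready}: 2 true → even ✓
{cache, ready, wind}: 2 true → even ✓
{fan, pump, ready}: 2 true → even ✓
{fan, pump}: 1 true → odd ✓
{cache, ready}: 1 true → odd ✓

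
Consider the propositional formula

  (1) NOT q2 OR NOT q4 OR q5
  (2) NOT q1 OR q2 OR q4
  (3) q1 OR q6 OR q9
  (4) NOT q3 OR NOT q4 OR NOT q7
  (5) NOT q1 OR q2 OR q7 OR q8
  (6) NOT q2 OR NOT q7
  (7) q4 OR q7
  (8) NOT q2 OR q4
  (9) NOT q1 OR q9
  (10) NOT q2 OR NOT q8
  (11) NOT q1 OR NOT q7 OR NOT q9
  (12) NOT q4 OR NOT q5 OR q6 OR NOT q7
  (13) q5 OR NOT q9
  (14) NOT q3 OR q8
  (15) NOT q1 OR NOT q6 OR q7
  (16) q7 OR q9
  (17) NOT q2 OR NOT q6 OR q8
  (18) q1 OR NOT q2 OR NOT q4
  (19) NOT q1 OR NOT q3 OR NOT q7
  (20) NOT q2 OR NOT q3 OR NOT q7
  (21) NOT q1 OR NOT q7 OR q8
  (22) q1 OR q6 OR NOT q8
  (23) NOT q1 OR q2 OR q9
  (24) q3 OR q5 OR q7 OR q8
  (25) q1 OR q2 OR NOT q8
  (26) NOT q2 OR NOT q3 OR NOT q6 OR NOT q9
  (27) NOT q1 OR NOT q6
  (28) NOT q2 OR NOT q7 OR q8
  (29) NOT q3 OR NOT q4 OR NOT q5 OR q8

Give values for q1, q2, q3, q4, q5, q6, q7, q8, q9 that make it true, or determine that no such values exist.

Set q1 = False.
Try q2 = True:
  (NOT q2 OR NOT q7) forces q7 = False.
  (q4 OR q7) forces q4 = True.
  clause (q1 OR NOT q2 OR NOT q4) is falsified — backtrack.
So q2 = False.
  then (q1 OR q2 OR NOT q8) forces q8 = False.
  then (NOT q3 OR q8) forces q3 = False.
Set q4 = True.
Set q5 = True.
Set q6 = False.
  then (q1 OR q6 OR q9) forces q9 = True.
  then (NOT q4 OR NOT q5 OR q6 OR NOT q7) forces q7 = False.
All clauses satisfied.

q1 = False, q2 = False, q3 = False, q4 = True, q5 = True, q6 = False, q7 = False, q8 = False, q9 = True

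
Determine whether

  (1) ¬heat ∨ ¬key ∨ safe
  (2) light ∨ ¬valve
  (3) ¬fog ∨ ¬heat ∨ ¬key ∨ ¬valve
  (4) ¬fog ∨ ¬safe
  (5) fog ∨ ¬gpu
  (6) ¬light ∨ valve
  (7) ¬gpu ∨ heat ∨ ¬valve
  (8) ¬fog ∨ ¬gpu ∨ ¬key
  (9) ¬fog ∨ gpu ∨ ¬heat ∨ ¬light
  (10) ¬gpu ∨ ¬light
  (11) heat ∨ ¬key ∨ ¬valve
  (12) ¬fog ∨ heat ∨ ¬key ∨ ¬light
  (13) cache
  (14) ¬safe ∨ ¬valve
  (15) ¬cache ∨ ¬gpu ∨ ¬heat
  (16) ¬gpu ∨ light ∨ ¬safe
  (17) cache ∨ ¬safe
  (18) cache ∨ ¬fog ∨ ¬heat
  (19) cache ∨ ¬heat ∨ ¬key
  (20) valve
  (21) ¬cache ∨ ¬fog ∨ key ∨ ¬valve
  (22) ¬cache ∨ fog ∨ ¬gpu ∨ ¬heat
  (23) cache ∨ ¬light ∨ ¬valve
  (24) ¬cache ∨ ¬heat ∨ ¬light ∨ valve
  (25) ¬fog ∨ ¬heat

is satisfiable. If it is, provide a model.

Unit clause (cache) forces cache = True.
Unit clause (valve) forces valve = True.
In (light ∨ ¬valve) only light is left, so light = True.
In (¬gpu ∨ ¬light) only ¬gpu is left, so gpu = False.
In (¬safe ∨ ¬valve) only ¬safe is left, so safe = False.
Try fog = True:
  (¬fog ∨ gpu ∨ ¬heat ∨ ¬light) forces heat = False.
  (heat ∨ ¬key ∨ ¬valve) forces key = False.
  clause (¬cache ∨ ¬fog ∨ key ∨ ¬valve) is falsified — backtrack.
So fog = False.
Set heat = False.
  then (heat ∨ ¬key ∨ ¬valve) forces key = False.
All clauses satisfied.

gpu = False, cache = True, fog = False, safe = False, heat = False, key = False, light = True, valve = True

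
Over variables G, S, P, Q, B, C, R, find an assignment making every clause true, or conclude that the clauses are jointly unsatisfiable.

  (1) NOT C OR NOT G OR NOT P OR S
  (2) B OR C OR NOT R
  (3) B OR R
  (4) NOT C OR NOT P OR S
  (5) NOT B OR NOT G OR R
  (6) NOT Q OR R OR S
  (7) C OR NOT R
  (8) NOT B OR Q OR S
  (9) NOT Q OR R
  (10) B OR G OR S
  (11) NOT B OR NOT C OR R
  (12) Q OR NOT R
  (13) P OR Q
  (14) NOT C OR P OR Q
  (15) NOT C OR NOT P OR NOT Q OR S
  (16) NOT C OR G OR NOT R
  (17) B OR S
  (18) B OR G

G = False, S = True, P = True, Q = False, B = True, C = False, R = False

Set G = False.
  then (B OR G) forces B = True.
Try S = False:
  (NOT B OR Q OR S) forces Q = True.
  (NOT Q OR R OR S) forces R = True.
  (C OR NOT R) forces C = True.
  clause (NOT C OR G OR NOT R) is falsified — backtrack.
So S = True.
Try P = False:
  (P OR Q) forces Q = True.
  (NOT Q OR R) forces R = True.
  (C OR NOT R) forces C = True.
  clause (NOT C OR G OR NOT R) is falsified — backtrack.
So P = True.
Try Q = True:
  (NOT Q OR R) forces R = True.
  (C OR NOT R) forces C = True.
  clause (NOT C OR G OR NOT R) is falsified — backtrack.
So Q = False.
  then (Q OR NOT R) forces R = False.
  then (NOT B OR NOT C OR R) forces C = False.
All clauses satisfied.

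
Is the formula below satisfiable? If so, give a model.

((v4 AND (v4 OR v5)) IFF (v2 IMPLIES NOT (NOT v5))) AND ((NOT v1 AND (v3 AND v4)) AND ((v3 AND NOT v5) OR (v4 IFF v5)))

v1=F, v2=F, v3=T, v4=T, v5=F

  (v4 AND (v4 OR v5)) IFF (v2 IMPLIES NOT (NOT v5)) = True
    v4 AND (v4 OR v5) = True
      v4 OR v5 = True
    v2 IMPLIES NOT (NOT v5) = True
      NOT (NOT v5) = False
        NOT v5 = True
  (NOT v1 AND (v3 AND v4)) AND ((v3 AND NOT v5) OR (v4 IFF v5)) = True
    NOT v1 AND (v3 AND v4) = True
      NOT v1 = True
      v3 AND v4 = True
    (v3 AND NOT v5) OR (v4 IFF v5) = True
      v3 AND NOT v5 = True
        NOT v5 = True
      v4 IFF v5 = False
Both conjuncts True, so the formula holds.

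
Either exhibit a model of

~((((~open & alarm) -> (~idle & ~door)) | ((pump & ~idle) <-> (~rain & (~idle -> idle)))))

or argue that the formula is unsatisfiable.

rain = False; idle = True; alarm = True; door = False; open = False; pump = False

  ~((((~open & alarm) -> (~idle & ~door)) | ((pump & ~idle) <-> (~rain & (~idle -> idle))))) = True
    ((~open & alarm) -> (~idle & ~door)) | ((pump & ~idle) <-> (~rain & (~idle -> idle))) = False
      (~open & alarm) -> (~idle & ~door) = False
        ~open & alarm = True
          ~open = True
        ~idle & ~door = False
          ~idle = False
          ~door = True
      (pump & ~idle) <-> (~rain & (~idle -> idle)) = False
        pump & ~idle = False
          ~idle = False
        ~rain & (~idle -> idle) = True
          ~rain = True
          ~idle -> idle = True
            ~idle = False
The formula evaluates to True.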